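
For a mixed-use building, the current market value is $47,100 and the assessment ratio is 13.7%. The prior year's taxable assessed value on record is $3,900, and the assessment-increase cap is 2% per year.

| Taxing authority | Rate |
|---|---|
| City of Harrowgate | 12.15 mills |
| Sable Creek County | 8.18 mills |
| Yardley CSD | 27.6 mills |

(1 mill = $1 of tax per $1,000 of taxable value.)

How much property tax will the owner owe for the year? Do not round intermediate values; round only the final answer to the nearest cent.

Uncapped assessed value = $47,100 × 0.137 = $6,452.7
Cap limit = $3,900 × 1.02 = $3,978
Taxable assessed value = min($6,452.7, $3,978) = $3,978 (cap binds)
City of Harrowgate: $3,978 × 0.01215 = $48.3327
Sable Creek County: $3,978 × 0.00818 = $32.54004
Yardley CSD: $3,978 × 0.0276 = $109.7928
Total = $190.66554

$190.67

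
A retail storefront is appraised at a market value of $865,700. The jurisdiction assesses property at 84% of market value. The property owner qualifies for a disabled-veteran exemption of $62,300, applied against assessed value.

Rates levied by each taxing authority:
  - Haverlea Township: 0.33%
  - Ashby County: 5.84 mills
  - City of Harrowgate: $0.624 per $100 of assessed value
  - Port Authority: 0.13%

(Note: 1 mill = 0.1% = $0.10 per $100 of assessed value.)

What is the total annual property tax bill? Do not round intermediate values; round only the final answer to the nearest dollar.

Assessed value = $865,700 × 0.84 = $727,188
Taxable value = $727,188 − $62,300 = $664,888
Haverlea Township: $664,888 × 0.0033 = $2,194.1304
Ashby County: $664,888 × 0.00584 = $3,882.94592
City of Harrowgate: $664,888 × 0.00624 = $4,148.90112
Port Authority: $664,888 × 0.0013 = $864.3544
Total = $11,090.33184

$11,090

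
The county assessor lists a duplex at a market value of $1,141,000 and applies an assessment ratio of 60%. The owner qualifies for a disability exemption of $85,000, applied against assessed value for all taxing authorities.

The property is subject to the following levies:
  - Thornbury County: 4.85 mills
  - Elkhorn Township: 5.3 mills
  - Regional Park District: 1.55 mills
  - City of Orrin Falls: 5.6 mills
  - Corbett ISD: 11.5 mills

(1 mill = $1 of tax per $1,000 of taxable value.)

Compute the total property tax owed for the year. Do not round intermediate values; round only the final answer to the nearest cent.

Assessed value = $1,141,000 × 0.6 = $684,600
Taxable value = $684,600 − $85,000 = $599,600
Thornbury County: $599,600 × 0.00485 = $2,908.06
Elkhorn Township: $599,600 × 0.0053 = $3,177.88
Regional Park District: $599,600 × 0.00155 = $929.38
City of Orrin Falls: $599,600 × 0.0056 = $3,357.76
Corbett ISD: $599,600 × 0.0115 = $6,895.4
Total = $2,908.06 + $3,177.88 + $929.38 + $3,357.76 + $6,895.4 = $17,268.48

$17,268.48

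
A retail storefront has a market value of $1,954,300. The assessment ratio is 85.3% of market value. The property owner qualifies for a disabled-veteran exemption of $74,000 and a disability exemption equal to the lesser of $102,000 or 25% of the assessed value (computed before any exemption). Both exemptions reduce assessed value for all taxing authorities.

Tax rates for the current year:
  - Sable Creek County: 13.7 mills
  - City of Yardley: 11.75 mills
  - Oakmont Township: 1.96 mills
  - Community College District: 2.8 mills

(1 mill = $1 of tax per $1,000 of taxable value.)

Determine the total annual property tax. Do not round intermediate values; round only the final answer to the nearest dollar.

$45,044

Assessed value = $1,954,300 × 0.853 = $1,667,017.9
Disability exemption = min($102,000, 25% × $1,667,017.9) = min($102,000, $416,754.475) = $102,000 (dollar cap binds)
Taxable value = $1,667,017.9 − $74,000 − $102,000 = $1,491,017.9
Sable Creek County: $1,491,017.9 × 0.0137 = $20,426.94523
City of Yardley: $1,491,017.9 × 0.01175 = $17,519.460325
Oakmont Township: $1,491,017.9 × 0.00196 = $2,922.395084
Community College District: $1,491,017.9 × 0.0028 = $4,174.85012
Total = $45,043.650759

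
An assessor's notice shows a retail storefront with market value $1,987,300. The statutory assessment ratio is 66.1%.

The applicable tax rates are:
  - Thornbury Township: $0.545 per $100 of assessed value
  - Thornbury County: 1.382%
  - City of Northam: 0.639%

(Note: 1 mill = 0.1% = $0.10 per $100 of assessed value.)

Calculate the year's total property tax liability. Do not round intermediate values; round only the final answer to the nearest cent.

Assessed value = $1,987,300 × 0.661 = $1,313,605.3
Thornbury Township: $1,313,605.3 × 0.00545 = $7,159.148885
Thornbury County: $1,313,605.3 × 0.01382 = $18,154.025246
City of Northam: $1,313,605.3 × 0.00639 = $8,393.937867
Total = $33,707.111998

$33,707.11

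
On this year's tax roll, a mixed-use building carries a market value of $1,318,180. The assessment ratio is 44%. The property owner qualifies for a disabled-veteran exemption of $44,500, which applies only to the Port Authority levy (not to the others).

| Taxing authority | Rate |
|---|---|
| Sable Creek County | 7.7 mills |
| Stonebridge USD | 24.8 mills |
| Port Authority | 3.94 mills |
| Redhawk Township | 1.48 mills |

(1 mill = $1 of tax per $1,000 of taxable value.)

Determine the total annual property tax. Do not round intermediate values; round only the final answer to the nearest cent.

Assessed value = $1,318,180 × 0.44 = $579,999.2
Sable Creek County: $579,999.2 × 0.0077 = $4,465.99384
Stonebridge USD: $579,999.2 × 0.0248 = $14,383.98016
Port Authority: ($579,999.2 − $44,500) × 0.00394 = $535,499.2 × 0.00394 = $2,109.866848
Redhawk Township: $579,999.2 × 0.00148 = $858.398816
Total = $21,818.239664

$21,818.24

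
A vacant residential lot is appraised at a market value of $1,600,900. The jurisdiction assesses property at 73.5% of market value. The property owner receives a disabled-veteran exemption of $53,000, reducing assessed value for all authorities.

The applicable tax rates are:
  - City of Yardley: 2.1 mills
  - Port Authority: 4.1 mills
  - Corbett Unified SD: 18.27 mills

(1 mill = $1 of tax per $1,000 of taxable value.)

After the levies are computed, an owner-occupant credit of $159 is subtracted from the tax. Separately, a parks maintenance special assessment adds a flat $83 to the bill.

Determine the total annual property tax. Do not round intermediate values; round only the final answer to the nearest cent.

Assessed value = $1,600,900 × 0.735 = $1,176,661.5
Taxable value = $1,176,661.5 − $53,000 = $1,123,661.5
City of Yardley: $1,123,661.5 × 0.0021 = $2,359.68915
Port Authority: $1,123,661.5 × 0.0041 = $4,607.01215
Corbett Unified SD: $1,123,661.5 × 0.01827 = $20,529.295605
Levies subtotal = $27,495.996905
After credit = $27,495.996905 − $159 = $27,336.996905
Total = $27,336.996905 + $83 = $27,419.996905

$27,420.00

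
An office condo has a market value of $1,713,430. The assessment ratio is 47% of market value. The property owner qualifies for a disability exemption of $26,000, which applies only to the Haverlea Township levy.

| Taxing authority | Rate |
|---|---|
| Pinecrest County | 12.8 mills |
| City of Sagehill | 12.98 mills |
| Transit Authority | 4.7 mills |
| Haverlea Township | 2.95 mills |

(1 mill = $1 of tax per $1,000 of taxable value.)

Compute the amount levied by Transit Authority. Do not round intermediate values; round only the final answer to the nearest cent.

Assessed value = $1,713,430 × 0.47 = $805,312.1
Transit Authority taxable value = $805,312.1 (exemption does not apply)
Transit Authority levy = $805,312.1 × 0.0047 = $3,784.96687

$3,784.97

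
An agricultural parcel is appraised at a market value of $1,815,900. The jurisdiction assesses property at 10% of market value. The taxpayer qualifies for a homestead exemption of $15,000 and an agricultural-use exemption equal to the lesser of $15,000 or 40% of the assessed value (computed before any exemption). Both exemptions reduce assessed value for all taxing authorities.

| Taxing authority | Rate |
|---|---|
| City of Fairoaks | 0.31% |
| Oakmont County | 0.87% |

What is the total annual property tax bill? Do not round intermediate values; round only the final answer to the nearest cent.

$1,788.76

Assessed value = $1,815,900 × 0.1 = $181,590
Agricultural-use exemption = min($15,000, 40% × $181,590) = min($15,000, $72,636) = $15,000 (dollar cap binds)
Taxable value = $181,590 − $15,000 − $15,000 = $151,590
City of Fairoaks: $151,590 × 0.0031 = $469.929
Oakmont County: $151,590 × 0.0087 = $1,318.833
Total = $1,788.762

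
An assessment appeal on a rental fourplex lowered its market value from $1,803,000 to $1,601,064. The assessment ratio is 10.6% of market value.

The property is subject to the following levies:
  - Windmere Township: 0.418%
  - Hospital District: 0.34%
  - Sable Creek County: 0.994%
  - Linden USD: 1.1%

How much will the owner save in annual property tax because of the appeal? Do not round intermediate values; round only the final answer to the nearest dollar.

$610

Old assessed value = $1,803,000 × 0.106 = $191,118
New assessed value = $1,601,064 × 0.106 = $169,712.784
Combined rate = 0.00418 + 0.0034 + 0.00994 + 0.011 = 0.02852
Old tax = $191,118 × 0.02852 = $5,450.68536
New tax = $169,712.784 × 0.02852 = $4,840.20859968
Reduction = $5,450.68536 − $4,840.20859968 = $610.47676032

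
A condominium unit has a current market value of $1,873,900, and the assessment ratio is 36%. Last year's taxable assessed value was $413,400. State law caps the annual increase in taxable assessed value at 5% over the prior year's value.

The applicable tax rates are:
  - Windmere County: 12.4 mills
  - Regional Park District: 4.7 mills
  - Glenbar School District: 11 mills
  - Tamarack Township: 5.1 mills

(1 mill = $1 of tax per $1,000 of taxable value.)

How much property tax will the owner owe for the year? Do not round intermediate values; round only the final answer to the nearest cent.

Uncapped assessed value = $1,873,900 × 0.36 = $674,604
Cap limit = $413,400 × 1.05 = $434,070
Taxable assessed value = min($674,604, $434,070) = $434,070 (cap binds)
Windmere County: $434,070 × 0.0124 = $5,382.468
Regional Park District: $434,070 × 0.0047 = $2,040.129
Glenbar School District: $434,070 × 0.011 = $4,774.77
Tamarack Township: $434,070 × 0.0051 = $2,213.757
Total = $14,411.124

$14,411.12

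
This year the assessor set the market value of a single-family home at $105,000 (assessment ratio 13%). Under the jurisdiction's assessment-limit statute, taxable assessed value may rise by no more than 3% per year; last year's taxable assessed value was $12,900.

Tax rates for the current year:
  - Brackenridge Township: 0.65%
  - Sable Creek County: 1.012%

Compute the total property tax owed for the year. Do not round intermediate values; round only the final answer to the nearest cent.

Uncapped assessed value = $105,000 × 0.13 = $13,650
Cap limit = $12,900 × 1.03 = $13,287
Taxable assessed value = min($13,650, $13,287) = $13,287 (cap binds)
Brackenridge Township: $13,287 × 0.0065 = $86.3655
Sable Creek County: $13,287 × 0.01012 = $134.46444
Total = $220.82994

$220.83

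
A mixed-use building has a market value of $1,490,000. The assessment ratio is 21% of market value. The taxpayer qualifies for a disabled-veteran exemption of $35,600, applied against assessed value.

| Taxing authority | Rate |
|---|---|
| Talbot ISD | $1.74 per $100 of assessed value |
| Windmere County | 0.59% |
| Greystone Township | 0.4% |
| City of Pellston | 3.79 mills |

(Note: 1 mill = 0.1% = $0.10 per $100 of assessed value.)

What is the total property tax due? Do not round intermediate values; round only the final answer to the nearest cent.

Assessed value = $1,490,000 × 0.21 = $312,900
Taxable value = $312,900 − $35,600 = $277,300
Talbot ISD: $277,300 × 0.0174 = $4,825.02
Windmere County: $277,300 × 0.0059 = $1,636.07
Greystone Township: $277,300 × 0.004 = $1,109.2
City of Pellston: $277,300 × 0.00379 = $1,050.967
Total = $8,621.257

$8,621.26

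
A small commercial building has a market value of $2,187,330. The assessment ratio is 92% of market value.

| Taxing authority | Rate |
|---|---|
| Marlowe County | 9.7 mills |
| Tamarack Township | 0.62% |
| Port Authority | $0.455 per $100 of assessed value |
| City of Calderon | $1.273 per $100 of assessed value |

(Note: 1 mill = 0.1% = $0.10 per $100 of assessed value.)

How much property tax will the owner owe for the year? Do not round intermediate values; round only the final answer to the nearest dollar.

Assessed value = $2,187,330 × 0.92 = $2,012,343.6
Marlowe County: $2,012,343.6 × 0.0097 = $19,519.73292
Tamarack Township: $2,012,343.6 × 0.0062 = $12,476.53032
Port Authority: $2,012,343.6 × 0.00455 = $9,156.16338
City of Calderon: $2,012,343.6 × 0.01273 = $25,617.134028
Total = $66,769.560648

$66,770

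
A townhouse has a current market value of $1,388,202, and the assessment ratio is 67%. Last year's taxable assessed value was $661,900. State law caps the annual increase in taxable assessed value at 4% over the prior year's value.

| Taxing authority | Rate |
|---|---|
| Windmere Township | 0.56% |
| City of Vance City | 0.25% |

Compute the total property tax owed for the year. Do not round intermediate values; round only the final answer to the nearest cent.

$5,575.85

Uncapped assessed value = $1,388,202 × 0.67 = $930,095.34
Cap limit = $661,900 × 1.04 = $688,376
Taxable assessed value = min($930,095.34, $688,376) = $688,376 (cap binds)
Windmere Township: $688,376 × 0.0056 = $3,854.9056
City of Vance City: $688,376 × 0.0025 = $1,720.94
Total = $5,575.8456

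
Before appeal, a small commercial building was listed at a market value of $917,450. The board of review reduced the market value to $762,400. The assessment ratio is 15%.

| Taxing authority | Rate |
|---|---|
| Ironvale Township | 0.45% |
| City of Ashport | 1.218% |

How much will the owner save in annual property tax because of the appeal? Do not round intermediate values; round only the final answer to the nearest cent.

$387.94

Old assessed value = $917,450 × 0.15 = $137,617.5
New assessed value = $762,400 × 0.15 = $114,360
Combined rate = 0.0045 + 0.01218 = 0.01668
Old tax = $137,617.5 × 0.01668 = $2,295.4599
New tax = $114,360 × 0.01668 = $1,907.5248
Reduction = $2,295.4599 − $1,907.5248 = $387.9351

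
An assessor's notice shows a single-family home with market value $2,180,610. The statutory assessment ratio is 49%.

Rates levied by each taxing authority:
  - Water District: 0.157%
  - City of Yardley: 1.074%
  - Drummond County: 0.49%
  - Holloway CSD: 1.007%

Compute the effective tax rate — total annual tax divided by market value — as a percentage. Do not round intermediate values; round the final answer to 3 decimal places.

Assessed value = $2,180,610 × 0.49 = $1,068,498.9
Water District: $1,068,498.9 × 0.00157 = $1,677.543273
City of Yardley: $1,068,498.9 × 0.01074 = $11,475.678186
Drummond County: $1,068,498.9 × 0.0049 = $5,235.64461
Holloway CSD: $1,068,498.9 × 0.01007 = $10,759.783923
Total tax = $29,148.649992
Effective rate = $29,148.649992 ÷ $2,180,610 = 1.337% of market value

1.337%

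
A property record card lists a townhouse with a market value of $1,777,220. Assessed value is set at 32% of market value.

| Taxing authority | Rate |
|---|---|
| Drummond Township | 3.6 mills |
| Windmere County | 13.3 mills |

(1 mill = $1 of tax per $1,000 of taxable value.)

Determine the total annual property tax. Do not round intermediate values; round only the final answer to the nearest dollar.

Assessed value = $1,777,220 × 0.32 = $568,710.4
Drummond Township: $568,710.4 × 0.0036 = $2,047.35744
Windmere County: $568,710.4 × 0.0133 = $7,563.84832
Total = $2,047.35744 + $7,563.84832 = $9,611.20576

$9,611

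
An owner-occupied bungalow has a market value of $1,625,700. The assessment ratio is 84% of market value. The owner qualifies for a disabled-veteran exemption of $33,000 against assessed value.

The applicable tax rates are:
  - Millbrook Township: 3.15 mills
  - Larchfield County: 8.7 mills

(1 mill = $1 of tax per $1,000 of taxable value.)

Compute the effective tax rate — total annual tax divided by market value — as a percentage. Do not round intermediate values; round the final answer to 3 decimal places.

Assessed value = $1,625,700 × 0.84 = $1,365,588
Taxable value = $1,365,588 − $33,000 = $1,332,588
Millbrook Township: $1,332,588 × 0.00315 = $4,197.6522
Larchfield County: $1,332,588 × 0.0087 = $11,593.5156
Total tax = $15,791.1678
Effective rate = $15,791.1678 ÷ $1,625,700 = 0.971% of market value

0.971%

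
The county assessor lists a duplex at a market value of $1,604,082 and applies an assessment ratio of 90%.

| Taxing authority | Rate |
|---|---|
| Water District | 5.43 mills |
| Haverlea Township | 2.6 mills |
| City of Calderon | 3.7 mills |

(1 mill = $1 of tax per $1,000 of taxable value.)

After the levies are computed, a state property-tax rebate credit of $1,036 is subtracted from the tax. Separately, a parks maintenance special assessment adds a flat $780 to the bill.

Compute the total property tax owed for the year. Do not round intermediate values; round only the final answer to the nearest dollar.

Assessed value = $1,604,082 × 0.9 = $1,443,673.8
Water District: $1,443,673.8 × 0.00543 = $7,839.148734
Haverlea Township: $1,443,673.8 × 0.0026 = $3,753.55188
City of Calderon: $1,443,673.8 × 0.0037 = $5,341.59306
Levies subtotal = $16,934.293674
After credit = $16,934.293674 − $1,036 = $15,898.293674
Total = $15,898.293674 + $780 = $16,678.293674

$16,678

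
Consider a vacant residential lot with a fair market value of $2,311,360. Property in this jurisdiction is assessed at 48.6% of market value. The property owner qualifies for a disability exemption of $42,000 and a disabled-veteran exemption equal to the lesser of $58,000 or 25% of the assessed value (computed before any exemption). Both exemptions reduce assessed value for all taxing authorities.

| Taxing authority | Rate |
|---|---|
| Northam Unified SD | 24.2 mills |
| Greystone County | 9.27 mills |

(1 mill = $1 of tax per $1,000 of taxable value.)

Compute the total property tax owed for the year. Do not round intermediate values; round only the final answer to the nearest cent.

$34,250.55

Assessed value = $2,311,360 × 0.486 = $1,123,320.96
Disabled-veteran exemption = min($58,000, 25% × $1,123,320.96) = min($58,000, $280,830.24) = $58,000 (dollar cap binds)
Taxable value = $1,123,320.96 − $42,000 − $58,000 = $1,023,320.96
Northam Unified SD: $1,023,320.96 × 0.0242 = $24,764.367232
Greystone County: $1,023,320.96 × 0.00927 = $9,486.1852992
Total = $34,250.5525312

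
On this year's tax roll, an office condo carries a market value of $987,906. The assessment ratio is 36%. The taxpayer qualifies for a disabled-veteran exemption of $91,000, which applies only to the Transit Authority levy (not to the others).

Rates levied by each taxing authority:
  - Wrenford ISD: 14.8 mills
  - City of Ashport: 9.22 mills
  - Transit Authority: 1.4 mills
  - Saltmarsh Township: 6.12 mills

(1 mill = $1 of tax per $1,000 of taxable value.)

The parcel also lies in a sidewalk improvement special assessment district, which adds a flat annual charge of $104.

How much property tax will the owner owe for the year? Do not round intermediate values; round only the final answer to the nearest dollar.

$11,194

Assessed value = $987,906 × 0.36 = $355,646.16
Wrenford ISD: $355,646.16 × 0.0148 = $5,263.563168
City of Ashport: $355,646.16 × 0.00922 = $3,279.0575952
Transit Authority: ($355,646.16 − $91,000) × 0.0014 = $264,646.16 × 0.0014 = $370.504624
Saltmarsh Township: $355,646.16 × 0.00612 = $2,176.5544992
Levies subtotal = $11,089.6798864
Total = $11,089.6798864 + $104 = $11,193.6798864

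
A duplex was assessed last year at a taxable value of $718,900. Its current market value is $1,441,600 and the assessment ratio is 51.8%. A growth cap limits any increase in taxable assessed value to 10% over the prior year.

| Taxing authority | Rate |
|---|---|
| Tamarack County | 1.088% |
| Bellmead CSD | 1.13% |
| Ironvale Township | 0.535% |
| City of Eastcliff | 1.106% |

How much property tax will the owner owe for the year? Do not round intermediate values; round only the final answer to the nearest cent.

Uncapped assessed value = $1,441,600 × 0.518 = $746,748.8
Cap limit = $718,900 × 1.1 = $790,790
Taxable assessed value = min($746,748.8, $790,790) = $746,748.8 (cap does not bind)
Tamarack County: $746,748.8 × 0.01088 = $8,124.626944
Bellmead CSD: $746,748.8 × 0.0113 = $8,438.26144
Ironvale Township: $746,748.8 × 0.00535 = $3,995.10608
City of Eastcliff: $746,748.8 × 0.01106 = $8,259.041728
Total = $28,817.036192

$28,817.04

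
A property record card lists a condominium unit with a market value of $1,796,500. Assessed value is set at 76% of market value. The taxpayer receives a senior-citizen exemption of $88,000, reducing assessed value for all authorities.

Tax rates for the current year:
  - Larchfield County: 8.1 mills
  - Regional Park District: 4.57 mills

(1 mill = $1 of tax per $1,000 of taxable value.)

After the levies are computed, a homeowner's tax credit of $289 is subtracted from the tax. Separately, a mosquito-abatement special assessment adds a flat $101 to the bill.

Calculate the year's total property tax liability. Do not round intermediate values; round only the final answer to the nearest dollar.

Assessed value = $1,796,500 × 0.76 = $1,365,340
Taxable value = $1,365,340 − $88,000 = $1,277,340
Larchfield County: $1,277,340 × 0.0081 = $10,346.454
Regional Park District: $1,277,340 × 0.00457 = $5,837.4438
Levies subtotal = $16,183.8978
After credit = $16,183.8978 − $289 = $15,894.8978
Total = $15,894.8978 + $101 = $15,995.8978

$15,996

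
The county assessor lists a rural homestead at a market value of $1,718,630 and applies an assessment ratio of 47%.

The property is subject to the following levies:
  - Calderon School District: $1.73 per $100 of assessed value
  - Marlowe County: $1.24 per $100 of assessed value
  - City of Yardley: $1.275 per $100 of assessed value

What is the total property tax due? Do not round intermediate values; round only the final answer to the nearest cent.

$34,289.25

Assessed value = $1,718,630 × 0.47 = $807,756.1
Calderon School District: $807,756.1 × 0.0173 = $13,974.18053
Marlowe County: $807,756.1 × 0.0124 = $10,016.17564
City of Yardley: $807,756.1 × 0.01275 = $10,298.890275
Total = $13,974.18053 + $10,016.17564 + $10,298.890275 = $34,289.246445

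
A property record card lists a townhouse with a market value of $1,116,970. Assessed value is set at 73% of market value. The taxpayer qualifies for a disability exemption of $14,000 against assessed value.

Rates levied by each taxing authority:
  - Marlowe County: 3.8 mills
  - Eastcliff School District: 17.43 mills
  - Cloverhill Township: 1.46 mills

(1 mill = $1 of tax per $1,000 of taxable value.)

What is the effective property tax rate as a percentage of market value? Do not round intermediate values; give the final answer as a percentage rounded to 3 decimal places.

Assessed value = $1,116,970 × 0.73 = $815,388.1
Taxable value = $815,388.1 − $14,000 = $801,388.1
Marlowe County: $801,388.1 × 0.0038 = $3,045.27478
Eastcliff School District: $801,388.1 × 0.01743 = $13,968.194583
Cloverhill Township: $801,388.1 × 0.00146 = $1,170.026626
Total tax = $18,183.495989
Effective rate = $18,183.495989 ÷ $1,116,970 = 1.628% of market value

1.628%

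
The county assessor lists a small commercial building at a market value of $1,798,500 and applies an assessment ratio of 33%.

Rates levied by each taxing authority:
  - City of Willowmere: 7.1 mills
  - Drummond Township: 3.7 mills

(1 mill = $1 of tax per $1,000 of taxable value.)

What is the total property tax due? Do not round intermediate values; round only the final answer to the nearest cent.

Assessed value = $1,798,500 × 0.33 = $593,505
City of Willowmere: $593,505 × 0.0071 = $4,213.8855
Drummond Township: $593,505 × 0.0037 = $2,195.9685
Total = $4,213.8855 + $2,195.9685 = $6,409.854

$6,409.85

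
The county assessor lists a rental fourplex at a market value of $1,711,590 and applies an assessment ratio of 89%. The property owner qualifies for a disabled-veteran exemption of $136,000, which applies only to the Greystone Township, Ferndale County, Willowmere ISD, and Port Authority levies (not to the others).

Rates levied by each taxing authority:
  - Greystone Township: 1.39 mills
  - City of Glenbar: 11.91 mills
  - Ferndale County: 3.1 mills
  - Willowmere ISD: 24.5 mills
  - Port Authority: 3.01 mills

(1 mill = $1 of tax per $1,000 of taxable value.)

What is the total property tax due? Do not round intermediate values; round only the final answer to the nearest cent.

$62,536.77

Assessed value = $1,711,590 × 0.89 = $1,523,315.1
Greystone Township: ($1,523,315.1 − $136,000) × 0.00139 = $1,387,315.1 × 0.00139 = $1,928.367989
City of Glenbar: $1,523,315.1 × 0.01191 = $18,142.682841
Ferndale County: ($1,523,315.1 − $136,000) × 0.0031 = $1,387,315.1 × 0.0031 = $4,300.67681
Willowmere ISD: ($1,523,315.1 − $136,000) × 0.0245 = $1,387,315.1 × 0.0245 = $33,989.21995
Port Authority: ($1,523,315.1 − $136,000) × 0.00301 = $1,387,315.1 × 0.00301 = $4,175.818451
Total = $62,536.766041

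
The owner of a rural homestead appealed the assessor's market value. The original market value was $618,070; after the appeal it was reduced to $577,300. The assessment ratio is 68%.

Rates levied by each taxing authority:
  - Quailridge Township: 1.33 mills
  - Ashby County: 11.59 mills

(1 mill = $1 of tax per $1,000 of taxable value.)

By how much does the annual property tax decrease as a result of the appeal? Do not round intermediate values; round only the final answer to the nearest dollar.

Old assessed value = $618,070 × 0.68 = $420,287.6
New assessed value = $577,300 × 0.68 = $392,564
Combined rate = 0.00133 + 0.01159 = 0.01292
Old tax = $420,287.6 × 0.01292 = $5,430.115792
New tax = $392,564 × 0.01292 = $5,071.92688
Reduction = $5,430.115792 − $5,071.92688 = $358.188912

$358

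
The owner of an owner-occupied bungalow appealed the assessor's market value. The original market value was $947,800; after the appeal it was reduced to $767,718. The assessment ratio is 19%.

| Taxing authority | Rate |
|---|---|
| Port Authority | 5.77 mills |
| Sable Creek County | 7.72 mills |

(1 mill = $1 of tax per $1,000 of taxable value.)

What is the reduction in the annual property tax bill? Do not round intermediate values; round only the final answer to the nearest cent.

Old assessed value = $947,800 × 0.19 = $180,082
New assessed value = $767,718 × 0.19 = $145,866.42
Combined rate = 0.00577 + 0.00772 = 0.01349
Old tax = $180,082 × 0.01349 = $2,429.30618
New tax = $145,866.42 × 0.01349 = $1,967.7380058
Reduction = $2,429.30618 − $1,967.7380058 = $461.5681742

$461.57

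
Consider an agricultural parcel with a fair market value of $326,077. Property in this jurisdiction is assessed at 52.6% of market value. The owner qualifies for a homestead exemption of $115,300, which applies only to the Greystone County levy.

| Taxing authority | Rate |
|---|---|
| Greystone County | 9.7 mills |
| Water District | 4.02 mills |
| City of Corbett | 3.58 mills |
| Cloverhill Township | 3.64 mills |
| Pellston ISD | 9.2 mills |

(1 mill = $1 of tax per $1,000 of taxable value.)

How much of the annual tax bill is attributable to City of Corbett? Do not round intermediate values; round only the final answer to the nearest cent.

$614.03

Assessed value = $326,077 × 0.526 = $171,516.502
City of Corbett taxable value = $171,516.502 (exemption does not apply)
City of Corbett levy = $171,516.502 × 0.00358 = $614.02907716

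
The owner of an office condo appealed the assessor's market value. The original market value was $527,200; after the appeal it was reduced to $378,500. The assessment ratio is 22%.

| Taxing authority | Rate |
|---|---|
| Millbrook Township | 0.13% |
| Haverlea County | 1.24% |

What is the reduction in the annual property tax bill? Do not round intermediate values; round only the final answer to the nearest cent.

$448.18

Old assessed value = $527,200 × 0.22 = $115,984
New assessed value = $378,500 × 0.22 = $83,270
Combined rate = 0.0013 + 0.0124 = 0.0137
Old tax = $115,984 × 0.0137 = $1,588.9808
New tax = $83,270 × 0.0137 = $1,140.799
Reduction = $1,588.9808 − $1,140.799 = $448.1818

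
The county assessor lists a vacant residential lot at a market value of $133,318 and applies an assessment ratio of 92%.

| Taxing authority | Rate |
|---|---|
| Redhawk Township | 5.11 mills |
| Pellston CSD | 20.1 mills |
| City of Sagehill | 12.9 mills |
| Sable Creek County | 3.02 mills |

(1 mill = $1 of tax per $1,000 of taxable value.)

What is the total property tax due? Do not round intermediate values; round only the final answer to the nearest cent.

$5,044.70

Assessed value = $133,318 × 0.92 = $122,652.56
Redhawk Township: $122,652.56 × 0.00511 = $626.7545816
Pellston CSD: $122,652.56 × 0.0201 = $2,465.316456
City of Sagehill: $122,652.56 × 0.0129 = $1,582.218024
Sable Creek County: $122,652.56 × 0.00302 = $370.4107312
Total = $626.7545816 + $2,465.316456 + $1,582.218024 + $370.4107312 = $5,044.6997928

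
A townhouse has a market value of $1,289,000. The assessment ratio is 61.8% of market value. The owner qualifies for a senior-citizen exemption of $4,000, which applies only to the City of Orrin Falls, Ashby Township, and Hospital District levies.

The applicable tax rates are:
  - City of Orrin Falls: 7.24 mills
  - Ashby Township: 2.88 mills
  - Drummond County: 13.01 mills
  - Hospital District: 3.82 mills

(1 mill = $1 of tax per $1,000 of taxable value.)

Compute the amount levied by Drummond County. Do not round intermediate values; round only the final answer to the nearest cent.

Assessed value = $1,289,000 × 0.618 = $796,602
Drummond County taxable value = $796,602 (exemption does not apply)
Drummond County levy = $796,602 × 0.01301 = $10,363.79202

$10,363.79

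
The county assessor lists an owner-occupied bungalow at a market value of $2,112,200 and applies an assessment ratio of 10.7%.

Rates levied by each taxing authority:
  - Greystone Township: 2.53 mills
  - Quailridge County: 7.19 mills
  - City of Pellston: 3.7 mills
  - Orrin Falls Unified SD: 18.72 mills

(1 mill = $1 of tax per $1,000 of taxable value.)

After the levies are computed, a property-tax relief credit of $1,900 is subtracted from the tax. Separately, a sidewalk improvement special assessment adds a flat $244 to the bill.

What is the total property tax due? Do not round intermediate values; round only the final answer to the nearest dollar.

Assessed value = $2,112,200 × 0.107 = $226,005.4
Greystone Township: $226,005.4 × 0.00253 = $571.793662
Quailridge County: $226,005.4 × 0.00719 = $1,624.978826
City of Pellston: $226,005.4 × 0.0037 = $836.21998
Orrin Falls Unified SD: $226,005.4 × 0.01872 = $4,230.821088
Levies subtotal = $7,263.813556
After credit = $7,263.813556 − $1,900 = $5,363.813556
Total = $5,363.813556 + $244 = $5,607.813556

$5,608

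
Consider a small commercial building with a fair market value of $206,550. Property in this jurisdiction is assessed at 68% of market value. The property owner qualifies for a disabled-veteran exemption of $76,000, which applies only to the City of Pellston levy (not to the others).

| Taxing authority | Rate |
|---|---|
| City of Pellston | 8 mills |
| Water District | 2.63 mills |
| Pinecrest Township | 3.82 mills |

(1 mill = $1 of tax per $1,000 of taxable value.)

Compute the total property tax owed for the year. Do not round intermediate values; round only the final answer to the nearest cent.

$1,421.56

Assessed value = $206,550 × 0.68 = $140,454
City of Pellston: ($140,454 − $76,000) × 0.008 = $64,454 × 0.008 = $515.632
Water District: $140,454 × 0.00263 = $369.39402
Pinecrest Township: $140,454 × 0.00382 = $536.53428
Total = $1,421.5603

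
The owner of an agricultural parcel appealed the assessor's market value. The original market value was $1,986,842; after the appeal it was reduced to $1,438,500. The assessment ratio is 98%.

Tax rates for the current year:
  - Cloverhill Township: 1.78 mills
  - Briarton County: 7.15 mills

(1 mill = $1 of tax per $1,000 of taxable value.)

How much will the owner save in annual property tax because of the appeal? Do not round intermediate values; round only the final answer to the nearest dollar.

$4,799

Old assessed value = $1,986,842 × 0.98 = $1,947,105.16
New assessed value = $1,438,500 × 0.98 = $1,409,730
Combined rate = 0.00178 + 0.00715 = 0.00893
Old tax = $1,947,105.16 × 0.00893 = $17,387.6490788
New tax = $1,409,730 × 0.00893 = $12,588.8889
Reduction = $17,387.6490788 − $12,588.8889 = $4,798.7601788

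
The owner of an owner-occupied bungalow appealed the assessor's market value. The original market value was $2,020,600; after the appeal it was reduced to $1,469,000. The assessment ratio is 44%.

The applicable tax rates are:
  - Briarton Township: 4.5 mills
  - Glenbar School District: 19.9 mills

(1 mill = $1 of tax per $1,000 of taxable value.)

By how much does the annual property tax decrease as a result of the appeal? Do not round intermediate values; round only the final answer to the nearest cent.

$5,921.98

Old assessed value = $2,020,600 × 0.44 = $889,064
New assessed value = $1,469,000 × 0.44 = $646,360
Combined rate = 0.0045 + 0.0199 = 0.0244
Old tax = $889,064 × 0.0244 = $21,693.1616
New tax = $646,360 × 0.0244 = $15,771.184
Reduction = $21,693.1616 − $15,771.184 = $5,921.9776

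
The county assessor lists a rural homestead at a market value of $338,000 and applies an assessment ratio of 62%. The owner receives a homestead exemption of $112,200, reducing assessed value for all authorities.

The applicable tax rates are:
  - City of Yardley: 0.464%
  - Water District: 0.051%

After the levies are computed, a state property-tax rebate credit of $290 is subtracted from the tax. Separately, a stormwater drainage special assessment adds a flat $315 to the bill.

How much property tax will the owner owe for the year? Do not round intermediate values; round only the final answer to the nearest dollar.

Assessed value = $338,000 × 0.62 = $209,560
Taxable value = $209,560 − $112,200 = $97,360
City of Yardley: $97,360 × 0.00464 = $451.7504
Water District: $97,360 × 0.00051 = $49.6536
Levies subtotal = $501.404
After credit = $501.404 − $290 = $211.404
Total = $211.404 + $315 = $526.404

$526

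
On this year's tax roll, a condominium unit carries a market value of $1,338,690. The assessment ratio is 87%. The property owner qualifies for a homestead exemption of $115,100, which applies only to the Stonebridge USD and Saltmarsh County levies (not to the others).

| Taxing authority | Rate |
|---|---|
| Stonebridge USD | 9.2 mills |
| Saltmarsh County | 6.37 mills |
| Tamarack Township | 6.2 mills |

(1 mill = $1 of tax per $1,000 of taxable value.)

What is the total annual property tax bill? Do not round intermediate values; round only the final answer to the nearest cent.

Assessed value = $1,338,690 × 0.87 = $1,164,660.3
Stonebridge USD: ($1,164,660.3 − $115,100) × 0.0092 = $1,049,560.3 × 0.0092 = $9,655.95476
Saltmarsh County: ($1,164,660.3 − $115,100) × 0.00637 = $1,049,560.3 × 0.00637 = $6,685.699111
Tamarack Township: $1,164,660.3 × 0.0062 = $7,220.89386
Total = $23,562.547731

$23,562.55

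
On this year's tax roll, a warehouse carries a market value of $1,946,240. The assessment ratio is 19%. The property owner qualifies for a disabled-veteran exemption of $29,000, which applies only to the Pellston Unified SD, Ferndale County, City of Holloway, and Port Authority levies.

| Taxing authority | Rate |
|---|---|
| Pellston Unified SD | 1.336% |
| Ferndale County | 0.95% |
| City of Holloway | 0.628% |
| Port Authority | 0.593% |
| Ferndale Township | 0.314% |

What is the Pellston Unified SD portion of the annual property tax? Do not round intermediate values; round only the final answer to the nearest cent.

Assessed value = $1,946,240 × 0.19 = $369,785.6
Pellston Unified SD taxable value = $369,785.6 − $29,000 = $340,785.6
Pellston Unified SD levy = $340,785.6 × 0.01336 = $4,552.895616

$4,552.90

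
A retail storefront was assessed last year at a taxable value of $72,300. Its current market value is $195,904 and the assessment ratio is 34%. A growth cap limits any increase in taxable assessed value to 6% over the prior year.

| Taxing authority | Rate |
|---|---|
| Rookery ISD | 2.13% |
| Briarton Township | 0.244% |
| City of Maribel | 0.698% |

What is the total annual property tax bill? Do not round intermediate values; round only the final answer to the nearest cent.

$2,046.18

Uncapped assessed value = $195,904 × 0.34 = $66,607.36
Cap limit = $72,300 × 1.06 = $76,638
Taxable assessed value = min($66,607.36, $76,638) = $66,607.36 (cap does not bind)
Rookery ISD: $66,607.36 × 0.0213 = $1,418.736768
Briarton Township: $66,607.36 × 0.00244 = $162.5219584
City of Maribel: $66,607.36 × 0.00698 = $464.9193728
Total = $2,046.1780992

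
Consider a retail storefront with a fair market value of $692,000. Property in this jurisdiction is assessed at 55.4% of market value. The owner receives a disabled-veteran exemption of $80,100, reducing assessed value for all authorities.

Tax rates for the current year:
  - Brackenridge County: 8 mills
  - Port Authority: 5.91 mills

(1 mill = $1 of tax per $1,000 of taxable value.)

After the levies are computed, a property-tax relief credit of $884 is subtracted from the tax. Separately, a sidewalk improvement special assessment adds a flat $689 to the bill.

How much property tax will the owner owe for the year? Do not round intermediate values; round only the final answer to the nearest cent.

$4,023.46

Assessed value = $692,000 × 0.554 = $383,368
Taxable value = $383,368 − $80,100 = $303,268
Brackenridge County: $303,268 × 0.008 = $2,426.144
Port Authority: $303,268 × 0.00591 = $1,792.31388
Levies subtotal = $4,218.45788
After credit = $4,218.45788 − $884 = $3,334.45788
Total = $3,334.45788 + $689 = $4,023.45788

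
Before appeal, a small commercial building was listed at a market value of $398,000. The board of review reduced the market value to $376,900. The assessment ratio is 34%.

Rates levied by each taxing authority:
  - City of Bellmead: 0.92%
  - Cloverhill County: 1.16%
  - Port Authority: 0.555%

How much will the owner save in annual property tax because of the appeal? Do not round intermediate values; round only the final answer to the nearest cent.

Old assessed value = $398,000 × 0.34 = $135,320
New assessed value = $376,900 × 0.34 = $128,146
Combined rate = 0.0092 + 0.0116 + 0.00555 = 0.02635
Old tax = $135,320 × 0.02635 = $3,565.682
New tax = $128,146 × 0.02635 = $3,376.6471
Reduction = $3,565.682 − $3,376.6471 = $189.0349

$189.03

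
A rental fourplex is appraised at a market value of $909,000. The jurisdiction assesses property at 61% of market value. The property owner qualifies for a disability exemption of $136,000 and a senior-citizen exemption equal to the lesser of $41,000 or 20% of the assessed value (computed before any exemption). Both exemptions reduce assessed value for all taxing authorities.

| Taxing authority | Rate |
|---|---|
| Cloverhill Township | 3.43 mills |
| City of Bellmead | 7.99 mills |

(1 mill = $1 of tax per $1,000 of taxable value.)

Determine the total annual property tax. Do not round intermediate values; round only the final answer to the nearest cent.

Assessed value = $909,000 × 0.61 = $554,490
Senior-citizen exemption = min($41,000, 20% × $554,490) = min($41,000, $110,898) = $41,000 (dollar cap binds)
Taxable value = $554,490 − $136,000 − $41,000 = $377,490
Cloverhill Township: $377,490 × 0.00343 = $1,294.7907
City of Bellmead: $377,490 × 0.00799 = $3,016.1451
Total = $4,310.9358

$4,310.94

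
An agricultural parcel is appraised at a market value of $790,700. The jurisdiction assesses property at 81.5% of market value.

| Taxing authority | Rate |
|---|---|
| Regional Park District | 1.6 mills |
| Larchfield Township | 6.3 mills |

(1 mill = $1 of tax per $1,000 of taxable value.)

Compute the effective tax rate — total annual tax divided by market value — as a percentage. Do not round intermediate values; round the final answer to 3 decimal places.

Assessed value = $790,700 × 0.815 = $644,420.5
Regional Park District: $644,420.5 × 0.0016 = $1,031.0728
Larchfield Township: $644,420.5 × 0.0063 = $4,059.84915
Total tax = $5,090.92195
Effective rate = $5,090.92195 ÷ $790,700 = 0.644% of market value

0.644%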